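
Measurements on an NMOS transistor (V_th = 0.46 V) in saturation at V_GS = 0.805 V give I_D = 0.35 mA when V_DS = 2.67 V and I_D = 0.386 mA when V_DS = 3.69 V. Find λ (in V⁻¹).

With V_GS fixed, I_D ∝ (1 + λ V_DS) in saturation, so I_D2/I_D1 = (1 + λ V_DS2)/(1 + λ V_DS1).
0.386/0.35 = 1.103 = (1 + 3.69 λ)/(1 + 2.67 λ).
Solving: λ (I_D1 V_DS2 − I_D2 V_DS1) = I_D2 − I_D1, so λ = (0.386 − 0.35) / (0.35 × 3.69 − 0.386 × 2.67) = 0.036 / 0.261 = 0.138 V⁻¹.

λ = 0.138 V⁻¹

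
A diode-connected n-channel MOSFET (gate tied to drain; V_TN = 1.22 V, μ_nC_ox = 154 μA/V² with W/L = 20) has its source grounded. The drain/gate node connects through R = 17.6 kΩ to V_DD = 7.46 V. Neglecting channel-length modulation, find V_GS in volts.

V_GS = 1.68 V

With gate tied to drain, V_GS = V_DS ≥ V_GS − V_TN, so the device is in saturation.
k_n = μ_nC_ox · (W/L) = 3.08 mA/V².
KCL at the drain: ½ k_n (V_GS − V_TN)² = (V_DD − V_GS)/R.
Let x = V_GS − 1.22. Then 27.1 x² + x − 6.24 = 0, giving x = 0.462 V (positive root), so V_GS = 1.68 V.
I_D = (V_DD − V_GS)/R = (7.46 − 1.68) / 17.6 = 0.328 mA.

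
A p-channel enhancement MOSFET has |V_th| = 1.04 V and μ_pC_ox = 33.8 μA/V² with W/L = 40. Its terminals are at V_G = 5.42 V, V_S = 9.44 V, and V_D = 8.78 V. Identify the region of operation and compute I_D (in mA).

V_SG = V_S − V_G = 9.44 − 5.42 = 4.02 V; V_SD = V_S − V_D = 9.44 − 8.78 = 0.66 V.
k_p = μ_pC_ox · (W/L) = 1.352 mA/V².
V_ov = V_SG − |V_th| = 4.02 − 1.04 = 2.98 V.
Since V_SD = 0.66 V < V_ov = 2.98 V, the device is in the triode region.
I_D = k_p [V_ov · V_SD − ½ V_SD²] = 1.352 × [2.98 × 0.66 − 0.5 × 0.66²] = 2.36 mA.

Triode; I_D = 2.36 mA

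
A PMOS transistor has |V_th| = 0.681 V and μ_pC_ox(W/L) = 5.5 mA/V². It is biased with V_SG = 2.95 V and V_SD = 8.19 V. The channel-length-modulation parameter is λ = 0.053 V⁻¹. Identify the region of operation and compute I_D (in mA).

Saturation; I_D = 20.3 mA

V_ov = V_SG − |V_th| = 2.95 − 0.681 = 2.27 V.
Since V_SD = 8.19 V ≥ V_ov = 2.27 V, the device is in saturation.
I_D = ½ k_p V_ov² (1 + λ V_SD) = 0.5 × 5.5 × 2.27² × (1 + 0.053 × 8.19) = 20.3 mA.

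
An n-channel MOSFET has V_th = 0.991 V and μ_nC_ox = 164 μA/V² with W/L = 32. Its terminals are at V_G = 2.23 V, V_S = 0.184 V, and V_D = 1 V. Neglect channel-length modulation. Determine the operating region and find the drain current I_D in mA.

Triode; I_D = 2.77 mA

V_GS = V_G − V_S = 2.23 − 0.184 = 2.05 V; V_DS = V_D − V_S = 1 − 0.184 = 0.816 V.
k_n = μ_nC_ox · (W/L) = 5.248 mA/V².
V_ov = V_GS − V_th = 2.05 − 0.991 = 1.05 V.
Since V_DS = 0.816 V < V_ov = 1.05 V, the device is in the triode region.
I_D = k_n [V_ov · V_DS − ½ V_DS²] = 5.248 × [1.05 × 0.816 − 0.5 × 0.816²] = 2.77 mA.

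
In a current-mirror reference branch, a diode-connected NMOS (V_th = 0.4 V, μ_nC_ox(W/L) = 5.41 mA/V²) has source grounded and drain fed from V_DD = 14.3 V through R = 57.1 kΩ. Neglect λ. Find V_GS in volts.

V_GS = 0.697 V

With gate tied to drain, V_GS = V_DS ≥ V_GS − V_th, so the device is in saturation.
KCL at the drain: ½ k_n (V_GS − V_th)² = (V_DD − V_GS)/R.
Let x = V_GS − 0.4. Then 154 x² + x − 13.9 = 0, giving x = 0.297 V (positive root), so V_GS = 0.697 V.
I_D = (V_DD − V_GS)/R = (14.3 − 0.697) / 57.1 = 0.238 mA.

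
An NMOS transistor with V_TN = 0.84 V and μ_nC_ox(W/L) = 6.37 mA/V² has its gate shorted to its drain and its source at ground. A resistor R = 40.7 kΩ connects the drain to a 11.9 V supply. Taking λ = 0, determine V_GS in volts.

V_GS = 1.13 V

With gate tied to drain, V_GS = V_DS ≥ V_GS − V_TN, so the device is in saturation.
KCL at the drain: ½ k_n (V_GS − V_TN)² = (V_DD − V_GS)/R.
Let x = V_GS − 0.84. Then 130 x² + x − 11.06 = 0, giving x = 0.288 V (positive root), so V_GS = 1.13 V.
I_D = (V_DD − V_GS)/R = (11.9 − 1.13) / 40.7 = 0.265 mA.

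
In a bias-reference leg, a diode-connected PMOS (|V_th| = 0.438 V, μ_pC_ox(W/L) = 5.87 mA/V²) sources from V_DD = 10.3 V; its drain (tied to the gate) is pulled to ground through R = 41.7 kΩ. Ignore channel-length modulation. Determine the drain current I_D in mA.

I_D = 0.230 mA

With gate tied to drain, V_SG = V_SD ≥ V_SG − |V_th|, so the device is in saturation.
KCL at the drain: ½ k_p (V_SG − |V_th|)² = (V_DD − V_SG)/R.
Let x = V_SG − 0.438. Then 122 x² + x − 9.862 = 0, giving x = 0.28 V (positive root), so V_SG = 0.718 V.
I_D = (V_DD − V_SG)/R = (10.3 − 0.718) / 41.7 = 0.23 mA.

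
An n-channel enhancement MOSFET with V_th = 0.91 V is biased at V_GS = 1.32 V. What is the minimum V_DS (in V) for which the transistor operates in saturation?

V_DS,sat = 0.410 V

The boundary between triode and saturation is V_DS = V_GS − V_th = V_ov.
V_ov = 1.32 − 0.91 = 0.41 V.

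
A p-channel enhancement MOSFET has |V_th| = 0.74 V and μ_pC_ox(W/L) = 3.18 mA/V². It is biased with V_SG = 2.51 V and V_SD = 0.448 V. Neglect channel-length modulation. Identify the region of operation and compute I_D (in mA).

Triode; I_D = 2.20 mA

V_ov = V_SG − |V_th| = 2.51 − 0.74 = 1.77 V.
Since V_SD = 0.448 V < V_ov = 1.77 V, the device is in the triode region.
I_D = k_p [V_ov · V_SD − ½ V_SD²] = 3.18 × [1.77 × 0.448 − 0.5 × 0.448²] = 2.2 mA.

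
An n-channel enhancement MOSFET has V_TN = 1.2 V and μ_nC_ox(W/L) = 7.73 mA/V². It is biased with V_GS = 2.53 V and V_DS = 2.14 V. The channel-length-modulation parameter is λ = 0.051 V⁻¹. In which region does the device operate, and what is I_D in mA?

Saturation; I_D = 7.58 mA

V_ov = V_GS − V_TN = 2.53 − 1.2 = 1.33 V.
Since V_DS = 2.14 V ≥ V_ov = 1.33 V, the device is in saturation.
I_D = ½ k_n V_ov² (1 + λ V_DS) = 0.5 × 7.73 × 1.33² × (1 + 0.051 × 2.14) = 7.58 mA.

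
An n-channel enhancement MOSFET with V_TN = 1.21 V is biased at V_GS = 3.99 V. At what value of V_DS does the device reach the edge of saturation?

The boundary between triode and saturation is V_DS = V_GS − V_TN = V_ov.
V_ov = 3.99 − 1.21 = 2.78 V.

V_DS,sat = 2.78 V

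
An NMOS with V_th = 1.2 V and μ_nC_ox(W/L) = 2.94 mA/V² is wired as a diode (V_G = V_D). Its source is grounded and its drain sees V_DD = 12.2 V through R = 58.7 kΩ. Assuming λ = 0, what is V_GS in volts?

With gate tied to drain, V_GS = V_DS ≥ V_GS − V_th, so the device is in saturation.
KCL at the drain: ½ k_n (V_GS − V_th)² = (V_DD − V_GS)/R.
Let x = V_GS − 1.2. Then 86.3 x² + x − 11 = 0, giving x = 0.351 V (positive root), so V_GS = 1.55 V.
I_D = (V_DD − V_GS)/R = (12.2 − 1.55) / 58.7 = 0.181 mA.

V_GS = 1.55 V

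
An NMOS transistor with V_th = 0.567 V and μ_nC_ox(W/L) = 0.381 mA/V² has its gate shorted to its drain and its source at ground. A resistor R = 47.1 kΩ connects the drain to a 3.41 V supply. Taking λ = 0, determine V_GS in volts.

V_GS = 1.08 V

With gate tied to drain, V_GS = V_DS ≥ V_GS − V_th, so the device is in saturation.
KCL at the drain: ½ k_n (V_GS − V_th)² = (V_DD − V_GS)/R.
Let x = V_GS − 0.567. Then 8.97 x² + x − 2.843 = 0, giving x = 0.51 V (positive root), so V_GS = 1.08 V.
I_D = (V_DD − V_GS)/R = (3.41 − 1.08) / 47.1 = 0.0495 mA.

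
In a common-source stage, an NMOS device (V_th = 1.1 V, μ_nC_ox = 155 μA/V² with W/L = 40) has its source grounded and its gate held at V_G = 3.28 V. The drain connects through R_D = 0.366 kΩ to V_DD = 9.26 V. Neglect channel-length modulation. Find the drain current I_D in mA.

I_D = 14.7 mA

V_GS = V_G = 3.28 V, so V_ov = 3.28 − 1.1 = 2.18 V.
k_n = μ_nC_ox · (W/L) = 6.2 mA/V².
Assume saturation: I_D = ½ k_n V_ov² = 0.5 × 6.2 × 2.18² = 14.7 mA, giving V_DS = V_DD − I_D R_D = 9.26 − 14.7 × 0.366 = 3.87 V.
V_DS = 3.87 V ≥ V_ov = 2.18 V, confirming saturation.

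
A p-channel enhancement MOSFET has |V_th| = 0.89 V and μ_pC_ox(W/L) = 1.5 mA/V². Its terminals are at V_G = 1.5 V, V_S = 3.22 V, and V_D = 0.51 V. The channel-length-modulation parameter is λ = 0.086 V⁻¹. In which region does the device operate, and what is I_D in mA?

V_SG = V_S − V_G = 3.22 − 1.5 = 1.72 V; V_SD = V_S − V_D = 3.22 − 0.51 = 2.71 V.
V_ov = V_SG − |V_th| = 1.72 − 0.89 = 0.83 V.
Since V_SD = 2.71 V ≥ V_ov = 0.83 V, the device is in saturation.
I_D = ½ k_p V_ov² (1 + λ V_SD) = 0.5 × 1.5 × 0.83² × (1 + 0.086 × 2.71) = 0.637 mA.

Saturation; I_D = 0.637 mA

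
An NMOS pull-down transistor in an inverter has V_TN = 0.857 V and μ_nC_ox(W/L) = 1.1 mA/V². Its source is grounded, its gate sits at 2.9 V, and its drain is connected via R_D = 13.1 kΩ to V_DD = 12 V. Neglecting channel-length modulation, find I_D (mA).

I_D = 0.882 mA

V_GS = V_G = 2.9 V, so V_ov = 2.9 − 0.857 = 2.04 V.
Assume saturation: I_D = ½ k_n V_ov² = 0.5 × 1.1 × 2.04² = 2.3 mA, giving V_DS = V_DD − I_D R_D = 12 − 2.3 × 13.1 = -18.1 V.
But -18.1 V < V_ov = 2.04 V, so the device is actually in triode.
In triode I_D = k_n[V_ov V_DS − ½ V_DS²] and I_D = (V_DD − V_DS)/R_D. Equating: 7.21 V_DS² − 30.44 V_DS + 12 = 0, giving V_DS = 0.44 V (the root below V_ov).
I_D = (12 − 0.44) / 13.1 = 0.882 mA.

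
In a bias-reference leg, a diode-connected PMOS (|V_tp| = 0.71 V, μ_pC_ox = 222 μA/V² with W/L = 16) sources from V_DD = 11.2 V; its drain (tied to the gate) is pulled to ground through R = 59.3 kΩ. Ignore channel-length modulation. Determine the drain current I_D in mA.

With gate tied to drain, V_SG = V_SD ≥ V_SG − |V_tp|, so the device is in saturation.
k_p = μ_pC_ox · (W/L) = 3.552 mA/V².
KCL at the drain: ½ k_p (V_SG − |V_tp|)² = (V_DD − V_SG)/R.
Let x = V_SG − 0.71. Then 105 x² + x − 10.49 = 0, giving x = 0.311 V (positive root), so V_SG = 1.02 V.
I_D = (V_DD − V_SG)/R = (11.2 − 1.02) / 59.3 = 0.172 mA.

I_D = 0.172 mA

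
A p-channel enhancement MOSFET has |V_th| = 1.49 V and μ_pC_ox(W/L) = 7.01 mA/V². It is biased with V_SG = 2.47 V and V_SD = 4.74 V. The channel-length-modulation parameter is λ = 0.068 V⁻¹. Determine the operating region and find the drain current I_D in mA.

V_ov = V_SG − |V_th| = 2.47 − 1.49 = 0.98 V.
Since V_SD = 4.74 V ≥ V_ov = 0.98 V, the device is in saturation.
I_D = ½ k_p V_ov² (1 + λ V_SD) = 0.5 × 7.01 × 0.98² × (1 + 0.068 × 4.74) = 4.45 mA.

Saturation; I_D = 4.45 mA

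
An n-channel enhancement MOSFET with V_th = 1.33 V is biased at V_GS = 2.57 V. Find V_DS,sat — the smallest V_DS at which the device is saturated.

The boundary between triode and saturation is V_DS = V_GS − V_th = V_ov.
V_ov = 2.57 − 1.33 = 1.24 V.

V_DS,sat = 1.24 V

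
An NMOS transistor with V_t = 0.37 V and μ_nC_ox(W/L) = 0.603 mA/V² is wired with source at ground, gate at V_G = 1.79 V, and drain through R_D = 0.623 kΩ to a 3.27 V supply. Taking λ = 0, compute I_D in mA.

I_D = 0.608 mA

V_GS = V_G = 1.79 V, so V_ov = 1.79 − 0.37 = 1.42 V.
Assume saturation: I_D = ½ k_n V_ov² = 0.5 × 0.603 × 1.42² = 0.608 mA, giving V_DS = V_DD − I_D R_D = 3.27 − 0.608 × 0.623 = 2.89 V.
V_DS = 2.89 V ≥ V_ov = 1.42 V, confirming saturation.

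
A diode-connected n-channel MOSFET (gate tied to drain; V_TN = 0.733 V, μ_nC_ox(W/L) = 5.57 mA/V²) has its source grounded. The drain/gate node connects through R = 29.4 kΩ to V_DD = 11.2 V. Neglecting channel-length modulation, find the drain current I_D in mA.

I_D = 0.344 mA

With gate tied to drain, V_GS = V_DS ≥ V_GS − V_TN, so the device is in saturation.
KCL at the drain: ½ k_n (V_GS − V_TN)² = (V_DD − V_GS)/R.
Let x = V_GS − 0.733. Then 81.9 x² + x − 10.47 = 0, giving x = 0.351 V (positive root), so V_GS = 1.08 V.
I_D = (V_DD − V_GS)/R = (11.2 − 1.08) / 29.4 = 0.344 mA.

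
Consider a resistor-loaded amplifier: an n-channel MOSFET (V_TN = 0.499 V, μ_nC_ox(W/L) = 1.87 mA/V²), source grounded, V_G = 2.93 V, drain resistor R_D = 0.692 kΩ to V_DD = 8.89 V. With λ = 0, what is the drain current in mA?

V_GS = V_G = 2.93 V, so V_ov = 2.93 − 0.499 = 2.43 V.
Assume saturation: I_D = ½ k_n V_ov² = 0.5 × 1.87 × 2.43² = 5.53 mA, giving V_DS = V_DD − I_D R_D = 8.89 − 5.53 × 0.692 = 5.07 V.
V_DS = 5.07 V ≥ V_ov = 2.43 V, confirming saturation.

I_D = 5.53 mA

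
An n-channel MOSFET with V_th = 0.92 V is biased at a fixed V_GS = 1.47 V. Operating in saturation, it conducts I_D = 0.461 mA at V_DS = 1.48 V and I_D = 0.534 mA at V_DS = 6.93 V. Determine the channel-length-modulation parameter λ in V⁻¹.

λ = 0.0304 V⁻¹

With V_GS fixed, I_D ∝ (1 + λ V_DS) in saturation, so I_D2/I_D1 = (1 + λ V_DS2)/(1 + λ V_DS1).
0.534/0.461 = 1.158 = (1 + 6.93 λ)/(1 + 1.48 λ).
Solving: λ (I_D1 V_DS2 − I_D2 V_DS1) = I_D2 − I_D1, so λ = (0.534 − 0.461) / (0.461 × 6.93 − 0.534 × 1.48) = 0.073 / 2.4 = 0.0304 V⁻¹.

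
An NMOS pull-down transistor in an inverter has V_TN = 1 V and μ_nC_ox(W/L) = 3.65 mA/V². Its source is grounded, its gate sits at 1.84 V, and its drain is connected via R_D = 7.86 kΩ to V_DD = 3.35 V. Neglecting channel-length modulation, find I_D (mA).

V_GS = V_G = 1.84 V, so V_ov = 1.84 − 1 = 0.84 V.
Assume saturation: I_D = ½ k_n V_ov² = 0.5 × 3.65 × 0.84² = 1.29 mA, giving V_DS = V_DD − I_D R_D = 3.35 − 1.29 × 7.86 = -6.77 V.
But -6.77 V < V_ov = 0.84 V, so the device is actually in triode.
In triode I_D = k_n[V_ov V_DS − ½ V_DS²] and I_D = (V_DD − V_DS)/R_D. Equating: 14.3 V_DS² − 25.1 V_DS + 3.35 = 0, giving V_DS = 0.146 V (the root below V_ov).
I_D = (3.35 − 0.146) / 7.86 = 0.408 mA.

I_D = 0.408 mA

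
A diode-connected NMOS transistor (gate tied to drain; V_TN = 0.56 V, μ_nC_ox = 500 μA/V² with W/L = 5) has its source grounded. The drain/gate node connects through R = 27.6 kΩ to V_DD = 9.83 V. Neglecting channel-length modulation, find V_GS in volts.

With gate tied to drain, V_GS = V_DS ≥ V_GS − V_TN, so the device is in saturation.
k_n = μ_nC_ox · (W/L) = 2.5 mA/V².
KCL at the drain: ½ k_n (V_GS − V_TN)² = (V_DD − V_GS)/R.
Let x = V_GS − 0.56. Then 34.5 x² + x − 9.27 = 0, giving x = 0.504 V (positive root), so V_GS = 1.06 V.
I_D = (V_DD − V_GS)/R = (9.83 − 1.06) / 27.6 = 0.318 mA.

V_GS = 1.06 V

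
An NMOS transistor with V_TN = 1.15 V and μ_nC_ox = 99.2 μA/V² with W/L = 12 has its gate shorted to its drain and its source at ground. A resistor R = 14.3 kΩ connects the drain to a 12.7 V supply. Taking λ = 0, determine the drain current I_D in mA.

I_D = 0.730 mA

With gate tied to drain, V_GS = V_DS ≥ V_GS − V_TN, so the device is in saturation.
k_n = μ_nC_ox · (W/L) = 1.19 mA/V².
KCL at the drain: ½ k_n (V_GS − V_TN)² = (V_DD − V_GS)/R.
Let x = V_GS − 1.15. Then 8.51 x² + x − 11.55 = 0, giving x = 1.11 V (positive root), so V_GS = 2.26 V.
I_D = (V_DD − V_GS)/R = (12.7 − 2.26) / 14.3 = 0.73 mA.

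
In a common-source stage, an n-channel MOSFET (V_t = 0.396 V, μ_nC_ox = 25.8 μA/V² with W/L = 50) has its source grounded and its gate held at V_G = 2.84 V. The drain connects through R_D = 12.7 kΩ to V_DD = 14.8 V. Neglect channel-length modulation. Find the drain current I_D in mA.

V_GS = V_G = 2.84 V, so V_ov = 2.84 − 0.396 = 2.44 V.
k_n = μ_nC_ox · (W/L) = 1.29 mA/V².
Assume saturation: I_D = ½ k_n V_ov² = 0.5 × 1.29 × 2.44² = 3.85 mA, giving V_DS = V_DD − I_D R_D = 14.8 − 3.85 × 12.7 = -34.1 V.
But -34.1 V < V_ov = 2.44 V, so the device is actually in triode.
In triode I_D = k_n[V_ov V_DS − ½ V_DS²] and I_D = (V_DD − V_DS)/R_D. Equating: 8.19 V_DS² − 41.04 V_DS + 14.8 = 0, giving V_DS = 0.391 V (the root below V_ov).
I_D = (14.8 − 0.391) / 12.7 = 1.13 mA.

I_D = 1.13 mA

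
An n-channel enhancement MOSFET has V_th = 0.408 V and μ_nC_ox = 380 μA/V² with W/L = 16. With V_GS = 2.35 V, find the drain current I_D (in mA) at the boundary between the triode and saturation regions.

I_D = 11.5 mA

At the boundary V_DS = V_ov = V_GS − V_th = 2.35 − 0.408 = 1.94 V.
k_n = μ_nC_ox · (W/L) = 6.08 mA/V².
I_D = ½ k_n V_ov² = 0.5 × 6.08 × 1.94² = 11.5 mA.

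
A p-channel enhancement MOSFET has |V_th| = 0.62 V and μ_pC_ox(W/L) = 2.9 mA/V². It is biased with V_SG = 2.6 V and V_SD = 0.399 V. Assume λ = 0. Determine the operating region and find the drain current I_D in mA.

Triode; I_D = 2.06 mA

V_ov = V_SG − |V_th| = 2.6 − 0.62 = 1.98 V.
Since V_SD = 0.399 V < V_ov = 1.98 V, the device is in the triode region.
I_D = k_p [V_ov · V_SD − ½ V_SD²] = 2.9 × [1.98 × 0.399 − 0.5 × 0.399²] = 2.06 mA.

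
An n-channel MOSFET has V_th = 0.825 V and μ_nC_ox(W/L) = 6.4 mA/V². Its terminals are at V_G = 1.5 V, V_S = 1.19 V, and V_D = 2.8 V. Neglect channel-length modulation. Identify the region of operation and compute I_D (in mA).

Cutoff; I_D = 0 mA

V_GS = V_G − V_S = 1.5 − 1.19 = 0.31 V; V_DS = V_D − V_S = 2.8 − 1.19 = 1.61 V.
V_GS = 0.31 V < V_th = 0.825 V, so the transistor is in cutoff.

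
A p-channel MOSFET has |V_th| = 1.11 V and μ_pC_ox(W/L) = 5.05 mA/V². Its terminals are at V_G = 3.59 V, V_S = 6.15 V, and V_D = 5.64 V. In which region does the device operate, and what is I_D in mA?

V_SG = V_S − V_G = 6.15 − 3.59 = 2.56 V; V_SD = V_S − V_D = 6.15 − 5.64 = 0.51 V.
V_ov = V_SG − |V_th| = 2.56 − 1.11 = 1.45 V.
Since V_SD = 0.51 V < V_ov = 1.45 V, the device is in the triode region.
I_D = k_p [V_ov · V_SD − ½ V_SD²] = 5.05 × [1.45 × 0.51 − 0.5 × 0.51²] = 3.08 mA.

Triode; I_D = 3.08 mA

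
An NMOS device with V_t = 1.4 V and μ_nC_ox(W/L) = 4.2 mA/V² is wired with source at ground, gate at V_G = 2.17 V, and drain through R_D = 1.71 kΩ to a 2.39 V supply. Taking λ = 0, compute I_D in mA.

I_D = 1.10 mA

V_GS = V_G = 2.17 V, so V_ov = 2.17 − 1.4 = 0.77 V.
Assume saturation: I_D = ½ k_n V_ov² = 0.5 × 4.2 × 0.77² = 1.25 mA, giving V_DS = V_DD − I_D R_D = 2.39 − 1.25 × 1.71 = 0.261 V.
But 0.261 V < V_ov = 0.77 V, so the device is actually in triode.
In triode I_D = k_n[V_ov V_DS − ½ V_DS²] and I_D = (V_DD − V_DS)/R_D. Equating: 3.59 V_DS² − 6.53 V_DS + 2.39 = 0, giving V_DS = 0.508 V (the root below V_ov).
I_D = (2.39 − 0.508) / 1.71 = 1.1 mA.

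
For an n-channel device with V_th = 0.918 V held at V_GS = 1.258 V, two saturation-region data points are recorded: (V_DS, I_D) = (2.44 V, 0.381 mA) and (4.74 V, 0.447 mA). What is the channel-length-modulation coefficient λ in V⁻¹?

λ = 0.0923 V⁻¹

With V_GS fixed, I_D ∝ (1 + λ V_DS) in saturation, so I_D2/I_D1 = (1 + λ V_DS2)/(1 + λ V_DS1).
0.447/0.381 = 1.173 = (1 + 4.74 λ)/(1 + 2.44 λ).
Solving: λ (I_D1 V_DS2 − I_D2 V_DS1) = I_D2 − I_D1, so λ = (0.447 − 0.381) / (0.381 × 4.74 − 0.447 × 2.44) = 0.066 / 0.715 = 0.0923 V⁻¹.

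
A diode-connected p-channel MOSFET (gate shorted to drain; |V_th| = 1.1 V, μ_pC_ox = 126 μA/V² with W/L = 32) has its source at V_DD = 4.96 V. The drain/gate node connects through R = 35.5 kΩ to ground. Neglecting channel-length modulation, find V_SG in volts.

V_SG = 1.33 V

With gate tied to drain, V_SG = V_SD ≥ V_SG − |V_th|, so the device is in saturation.
k_p = μ_pC_ox · (W/L) = 4.032 mA/V².
KCL at the drain: ½ k_p (V_SG − |V_th|)² = (V_DD − V_SG)/R.
Let x = V_SG − 1.1. Then 71.6 x² + x − 3.86 = 0, giving x = 0.225 V (positive root), so V_SG = 1.33 V.
I_D = (V_DD − V_SG)/R = (4.96 − 1.33) / 35.5 = 0.102 mA.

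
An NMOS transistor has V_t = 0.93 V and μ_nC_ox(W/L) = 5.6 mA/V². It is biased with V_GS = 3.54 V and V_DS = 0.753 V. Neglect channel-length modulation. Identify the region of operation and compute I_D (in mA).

V_ov = V_GS − V_t = 3.54 − 0.93 = 2.61 V.
Since V_DS = 0.753 V < V_ov = 2.61 V, the device is in the triode region.
I_D = k_n [V_ov · V_DS − ½ V_DS²] = 5.6 × [2.61 × 0.753 − 0.5 × 0.753²] = 9.42 mA.

Triode; I_D = 9.42 mA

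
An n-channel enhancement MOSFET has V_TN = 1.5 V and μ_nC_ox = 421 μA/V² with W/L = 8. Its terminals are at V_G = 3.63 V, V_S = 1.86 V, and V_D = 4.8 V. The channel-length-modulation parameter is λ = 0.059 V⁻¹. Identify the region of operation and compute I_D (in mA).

V_GS = V_G − V_S = 3.63 − 1.86 = 1.77 V; V_DS = V_D − V_S = 4.8 − 1.86 = 2.94 V.
k_n = μ_nC_ox · (W/L) = 3.368 mA/V².
V_ov = V_GS − V_TN = 1.77 − 1.5 = 0.27 V.
Since V_DS = 2.94 V ≥ V_ov = 0.27 V, the device is in saturation.
I_D = ½ k_n V_ov² (1 + λ V_DS) = 0.5 × 3.368 × 0.27² × (1 + 0.059 × 2.94) = 0.144 mA.

Saturation; I_D = 0.144 mA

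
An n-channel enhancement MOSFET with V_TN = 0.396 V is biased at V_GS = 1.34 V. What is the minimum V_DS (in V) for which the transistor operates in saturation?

The boundary between triode and saturation is V_DS = V_GS − V_TN = V_ov.
V_ov = 1.34 − 0.396 = 0.944 V.

V_DS,sat = 0.944 V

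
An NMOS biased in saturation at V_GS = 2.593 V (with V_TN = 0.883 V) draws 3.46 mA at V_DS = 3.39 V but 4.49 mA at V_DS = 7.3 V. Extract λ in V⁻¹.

With V_GS fixed, I_D ∝ (1 + λ V_DS) in saturation, so I_D2/I_D1 = (1 + λ V_DS2)/(1 + λ V_DS1).
4.49/3.46 = 1.298 = (1 + 7.3 λ)/(1 + 3.39 λ).
Solving: λ (I_D1 V_DS2 − I_D2 V_DS1) = I_D2 − I_D1, so λ = (4.49 − 3.46) / (3.46 × 7.3 − 4.49 × 3.39) = 1.03 / 10 = 0.103 V⁻¹.

λ = 0.103 V⁻¹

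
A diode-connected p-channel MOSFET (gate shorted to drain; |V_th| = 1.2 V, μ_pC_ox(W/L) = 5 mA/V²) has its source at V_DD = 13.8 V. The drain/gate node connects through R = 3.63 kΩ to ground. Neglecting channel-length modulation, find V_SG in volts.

V_SG = 2.32 V

With gate tied to drain, V_SG = V_SD ≥ V_SG − |V_th|, so the device is in saturation.
KCL at the drain: ½ k_p (V_SG − |V_th|)² = (V_DD − V_SG)/R.
Let x = V_SG − 1.2. Then 9.07 x² + x − 12.6 = 0, giving x = 1.12 V (positive root), so V_SG = 2.32 V.
I_D = (V_DD − V_SG)/R = (13.8 − 2.32) / 3.63 = 3.16 mA.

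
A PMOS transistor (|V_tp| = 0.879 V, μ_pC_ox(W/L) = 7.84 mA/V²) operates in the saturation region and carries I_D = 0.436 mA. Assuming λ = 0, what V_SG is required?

In saturation I_D = ½ k_p (V_SG − |V_tp|)², so V_SG − |V_tp| = √(2 I_D / k_p) = √(2 × 0.436 / 7.84) = 0.334 V.
V_SG = 0.879 + 0.334 = 1.21 V.

V_SG = 1.21 V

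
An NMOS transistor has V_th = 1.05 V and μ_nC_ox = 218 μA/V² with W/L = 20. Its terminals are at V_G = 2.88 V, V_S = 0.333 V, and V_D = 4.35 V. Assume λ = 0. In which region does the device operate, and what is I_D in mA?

Saturation; I_D = 4.89 mA

V_GS = V_G − V_S = 2.88 − 0.333 = 2.55 V; V_DS = V_D − V_S = 4.35 − 0.333 = 4.02 V.
k_n = μ_nC_ox · (W/L) = 4.36 mA/V².
V_ov = V_GS − V_th = 2.55 − 1.05 = 1.5 V.
Since V_DS = 4.02 V ≥ V_ov = 1.5 V, the device is in saturation.
I_D = ½ k_n V_ov² = 0.5 × 4.36 × 1.5² = 4.89 mA.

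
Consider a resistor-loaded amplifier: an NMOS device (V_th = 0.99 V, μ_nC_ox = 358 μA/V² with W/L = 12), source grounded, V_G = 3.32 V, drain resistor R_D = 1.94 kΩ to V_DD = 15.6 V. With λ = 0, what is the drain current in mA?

I_D = 7.55 mA

V_GS = V_G = 3.32 V, so V_ov = 3.32 − 0.99 = 2.33 V.
k_n = μ_nC_ox · (W/L) = 4.296 mA/V².
Assume saturation: I_D = ½ k_n V_ov² = 0.5 × 4.296 × 2.33² = 11.7 mA, giving V_DS = V_DD − I_D R_D = 15.6 − 11.7 × 1.94 = -7.02 V.
But -7.02 V < V_ov = 2.33 V, so the device is actually in triode.
In triode I_D = k_n[V_ov V_DS − ½ V_DS²] and I_D = (V_DD − V_DS)/R_D. Equating: 4.17 V_DS² − 20.42 V_DS + 15.6 = 0, giving V_DS = 0.947 V (the root below V_ov).
I_D = (15.6 − 0.947) / 1.94 = 7.55 mA.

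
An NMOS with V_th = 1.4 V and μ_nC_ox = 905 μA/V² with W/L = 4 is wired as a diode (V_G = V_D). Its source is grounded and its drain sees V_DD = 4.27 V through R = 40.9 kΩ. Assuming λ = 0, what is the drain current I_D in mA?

With gate tied to drain, V_GS = V_DS ≥ V_GS − V_th, so the device is in saturation.
k_n = μ_nC_ox · (W/L) = 3.62 mA/V².
KCL at the drain: ½ k_n (V_GS − V_th)² = (V_DD − V_GS)/R.
Let x = V_GS − 1.4. Then 74 x² + x − 2.87 = 0, giving x = 0.19 V (positive root), so V_GS = 1.59 V.
I_D = (V_DD − V_GS)/R = (4.27 − 1.59) / 40.9 = 0.0655 mA.

I_D = 0.0655 mA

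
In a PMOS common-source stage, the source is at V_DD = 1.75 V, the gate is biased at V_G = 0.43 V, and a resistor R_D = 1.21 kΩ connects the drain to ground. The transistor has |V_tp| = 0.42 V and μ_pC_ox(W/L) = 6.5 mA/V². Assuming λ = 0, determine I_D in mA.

I_D = 1.24 mA

V_SG = V_DD − V_G = 1.75 − 0.43 = 1.32 V, so V_ov = 1.32 − 0.42 = 0.9 V.
Assume saturation: I_D = ½ k_p V_ov² = 0.5 × 6.5 × 0.9² = 2.63 mA, giving V_SD = V_DD − I_D R_D = 1.75 − 2.63 × 1.21 = -1.44 V.
But -1.44 V < V_ov = 0.9 V, so the device is actually in triode.
In triode I_D = k_p[V_ov V_SD − ½ V_SD²] and I_D = (V_DD − V_SD)/R_D. Equating: 3.93 V_SD² − 8.079 V_SD + 1.75 = 0, giving V_SD = 0.246 V (the root below V_ov).
I_D = (1.75 − 0.246) / 1.21 = 1.24 mA.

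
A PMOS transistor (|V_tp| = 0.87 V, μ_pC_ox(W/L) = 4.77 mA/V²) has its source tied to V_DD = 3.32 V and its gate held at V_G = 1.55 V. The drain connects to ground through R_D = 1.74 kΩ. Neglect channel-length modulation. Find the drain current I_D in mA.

V_SG = V_DD − V_G = 3.32 − 1.55 = 1.77 V, so V_ov = 1.77 − 0.87 = 0.9 V.
Assume saturation: I_D = ½ k_p V_ov² = 0.5 × 4.77 × 0.9² = 1.93 mA, giving V_SD = V_DD − I_D R_D = 3.32 − 1.93 × 1.74 = -0.0414 V.
But -0.0414 V < V_ov = 0.9 V, so the device is actually in triode.
In triode I_D = k_p[V_ov V_SD − ½ V_SD²] and I_D = (V_DD − V_SD)/R_D. Equating: 4.15 V_SD² − 8.47 V_SD + 3.32 = 0, giving V_SD = 0.529 V (the root below V_ov).
I_D = (3.32 − 0.529) / 1.74 = 1.6 mA.

I_D = 1.60 mA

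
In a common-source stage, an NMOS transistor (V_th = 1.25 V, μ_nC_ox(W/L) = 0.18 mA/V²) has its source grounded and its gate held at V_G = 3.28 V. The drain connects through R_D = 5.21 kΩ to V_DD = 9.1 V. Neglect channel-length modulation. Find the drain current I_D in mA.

I_D = 0.371 mA

V_GS = V_G = 3.28 V, so V_ov = 3.28 − 1.25 = 2.03 V.
Assume saturation: I_D = ½ k_n V_ov² = 0.5 × 0.18 × 2.03² = 0.371 mA, giving V_DS = V_DD − I_D R_D = 9.1 − 0.371 × 5.21 = 7.17 V.
V_DS = 7.17 V ≥ V_ov = 2.03 V, confirming saturation.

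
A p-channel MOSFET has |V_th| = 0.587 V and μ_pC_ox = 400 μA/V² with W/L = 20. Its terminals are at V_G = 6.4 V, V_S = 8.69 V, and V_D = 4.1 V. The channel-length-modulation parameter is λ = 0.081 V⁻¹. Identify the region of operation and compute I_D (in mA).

Saturation; I_D = 15.9 mA

V_SG = V_S − V_G = 8.69 − 6.4 = 2.29 V; V_SD = V_S − V_D = 8.69 − 4.1 = 4.59 V.
k_p = μ_pC_ox · (W/L) = 8 mA/V².
V_ov = V_SG − |V_th| = 2.29 − 0.587 = 1.7 V.
Since V_SD = 4.59 V ≥ V_ov = 1.7 V, the device is in saturation.
I_D = ½ k_p V_ov² (1 + λ V_SD) = 0.5 × 8 × 1.7² × (1 + 0.081 × 4.59) = 15.9 mA.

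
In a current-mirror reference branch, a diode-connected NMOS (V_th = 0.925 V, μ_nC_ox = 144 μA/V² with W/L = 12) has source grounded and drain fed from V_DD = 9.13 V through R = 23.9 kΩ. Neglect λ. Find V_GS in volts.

With gate tied to drain, V_GS = V_DS ≥ V_GS − V_th, so the device is in saturation.
k_n = μ_nC_ox · (W/L) = 1.728 mA/V².
KCL at the drain: ½ k_n (V_GS − V_th)² = (V_DD − V_GS)/R.
Let x = V_GS − 0.925. Then 20.6 x² + x − 8.205 = 0, giving x = 0.607 V (positive root), so V_GS = 1.53 V.
I_D = (V_DD − V_GS)/R = (9.13 − 1.53) / 23.9 = 0.318 mA.

V_GS = 1.53 V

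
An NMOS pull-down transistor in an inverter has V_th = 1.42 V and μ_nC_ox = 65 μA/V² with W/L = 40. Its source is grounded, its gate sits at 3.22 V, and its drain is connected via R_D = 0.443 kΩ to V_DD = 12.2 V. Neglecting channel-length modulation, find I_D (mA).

I_D = 4.21 mA

V_GS = V_G = 3.22 V, so V_ov = 3.22 − 1.42 = 1.8 V.
k_n = μ_nC_ox · (W/L) = 2.6 mA/V².
Assume saturation: I_D = ½ k_n V_ov² = 0.5 × 2.6 × 1.8² = 4.21 mA, giving V_DS = V_DD − I_D R_D = 12.2 − 4.21 × 0.443 = 10.3 V.
V_DS = 10.3 V ≥ V_ov = 1.8 V, confirming saturation.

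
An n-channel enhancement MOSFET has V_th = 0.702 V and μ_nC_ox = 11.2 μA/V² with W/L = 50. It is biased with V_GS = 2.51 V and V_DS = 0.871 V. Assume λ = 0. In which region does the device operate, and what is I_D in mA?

k_n = μ_nC_ox · (W/L) = 0.56 mA/V².
V_ov = V_GS − V_th = 2.51 − 0.702 = 1.81 V.
Since V_DS = 0.871 V < V_ov = 1.81 V, the device is in the triode region.
I_D = k_n [V_ov · V_DS − ½ V_DS²] = 0.56 × [1.81 × 0.871 − 0.5 × 0.871²] = 0.669 mA.

Triode; I_D = 0.669 mA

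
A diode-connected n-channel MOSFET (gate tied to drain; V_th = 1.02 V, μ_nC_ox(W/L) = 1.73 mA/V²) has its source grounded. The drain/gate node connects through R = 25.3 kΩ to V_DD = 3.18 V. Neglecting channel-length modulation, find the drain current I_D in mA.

With gate tied to drain, V_GS = V_DS ≥ V_GS − V_th, so the device is in saturation.
KCL at the drain: ½ k_n (V_GS − V_th)² = (V_DD − V_GS)/R.
Let x = V_GS − 1.02. Then 21.9 x² + x − 2.16 = 0, giving x = 0.292 V (positive root), so V_GS = 1.31 V.
I_D = (V_DD − V_GS)/R = (3.18 − 1.31) / 25.3 = 0.0738 mA.

I_D = 0.0738 mA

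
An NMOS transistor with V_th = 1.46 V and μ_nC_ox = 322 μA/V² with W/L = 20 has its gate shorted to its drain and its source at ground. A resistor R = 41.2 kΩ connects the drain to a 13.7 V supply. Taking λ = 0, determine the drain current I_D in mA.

I_D = 0.290 mA

With gate tied to drain, V_GS = V_DS ≥ V_GS − V_th, so the device is in saturation.
k_n = μ_nC_ox · (W/L) = 6.44 mA/V².
KCL at the drain: ½ k_n (V_GS − V_th)² = (V_DD − V_GS)/R.
Let x = V_GS − 1.46. Then 133 x² + x − 12.24 = 0, giving x = 0.3 V (positive root), so V_GS = 1.76 V.
I_D = (V_DD − V_GS)/R = (13.7 − 1.76) / 41.2 = 0.29 mA.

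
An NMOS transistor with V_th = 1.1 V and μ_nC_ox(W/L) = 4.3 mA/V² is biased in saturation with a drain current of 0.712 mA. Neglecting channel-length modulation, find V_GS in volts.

In saturation I_D = ½ k_n (V_GS − V_th)², so V_GS − V_th = √(2 I_D / k_n) = √(2 × 0.712 / 4.3) = 0.575 V.
V_GS = 1.1 + 0.575 = 1.68 V.

V_GS = 1.68 V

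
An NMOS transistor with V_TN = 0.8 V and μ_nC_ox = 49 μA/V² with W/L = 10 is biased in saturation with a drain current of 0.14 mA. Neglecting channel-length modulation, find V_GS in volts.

k_n = μ_nC_ox · (W/L) = 0.49 mA/V².
In saturation I_D = ½ k_n (V_GS − V_TN)², so V_GS − V_TN = √(2 I_D / k_n) = √(2 × 0.14 / 0.49) = 0.756 V.
V_GS = 0.8 + 0.756 = 1.56 V.

V_GS = 1.56 V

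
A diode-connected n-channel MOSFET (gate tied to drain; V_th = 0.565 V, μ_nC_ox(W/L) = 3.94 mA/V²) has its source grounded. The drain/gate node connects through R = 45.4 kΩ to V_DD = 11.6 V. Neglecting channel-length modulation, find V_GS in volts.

With gate tied to drain, V_GS = V_DS ≥ V_GS − V_th, so the device is in saturation.
KCL at the drain: ½ k_n (V_GS − V_th)² = (V_DD − V_GS)/R.
Let x = V_GS − 0.565. Then 89.4 x² + x − 11.04 = 0, giving x = 0.346 V (positive root), so V_GS = 0.911 V.
I_D = (V_DD − V_GS)/R = (11.6 − 0.911) / 45.4 = 0.235 mA.

V_GS = 0.911 V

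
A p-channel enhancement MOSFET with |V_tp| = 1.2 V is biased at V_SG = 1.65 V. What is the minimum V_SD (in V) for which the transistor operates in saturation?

The boundary between triode and saturation is V_SD = V_SG − |V_tp| = V_ov.
V_ov = 1.65 − 1.2 = 0.45 V.

V_SD,sat = 0.450 V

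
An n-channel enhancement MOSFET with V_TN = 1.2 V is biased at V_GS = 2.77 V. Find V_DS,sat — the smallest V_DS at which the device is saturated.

The boundary between triode and saturation is V_DS = V_GS − V_TN = V_ov.
V_ov = 2.77 − 1.2 = 1.57 V.

V_DS,sat = 1.57 V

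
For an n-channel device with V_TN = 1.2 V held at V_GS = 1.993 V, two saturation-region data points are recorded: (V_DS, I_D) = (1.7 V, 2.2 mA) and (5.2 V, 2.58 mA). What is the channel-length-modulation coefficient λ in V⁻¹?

λ = 0.0539 V⁻¹

With V_GS fixed, I_D ∝ (1 + λ V_DS) in saturation, so I_D2/I_D1 = (1 + λ V_DS2)/(1 + λ V_DS1).
2.58/2.2 = 1.173 = (1 + 5.2 λ)/(1 + 1.7 λ).
Solving: λ (I_D1 V_DS2 − I_D2 V_DS1) = I_D2 − I_D1, so λ = (2.58 − 2.2) / (2.2 × 5.2 − 2.58 × 1.7) = 0.38 / 7.05 = 0.0539 V⁻¹.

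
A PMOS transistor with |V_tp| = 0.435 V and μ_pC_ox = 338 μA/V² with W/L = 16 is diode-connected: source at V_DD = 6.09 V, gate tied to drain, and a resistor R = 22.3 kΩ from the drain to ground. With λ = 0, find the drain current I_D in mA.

I_D = 0.240 mA

With gate tied to drain, V_SG = V_SD ≥ V_SG − |V_tp|, so the device is in saturation.
k_p = μ_pC_ox · (W/L) = 5.408 mA/V².
KCL at the drain: ½ k_p (V_SG − |V_tp|)² = (V_DD − V_SG)/R.
Let x = V_SG − 0.435. Then 60.3 x² + x − 5.655 = 0, giving x = 0.298 V (positive root), so V_SG = 0.733 V.
I_D = (V_DD − V_SG)/R = (6.09 − 0.733) / 22.3 = 0.24 mA.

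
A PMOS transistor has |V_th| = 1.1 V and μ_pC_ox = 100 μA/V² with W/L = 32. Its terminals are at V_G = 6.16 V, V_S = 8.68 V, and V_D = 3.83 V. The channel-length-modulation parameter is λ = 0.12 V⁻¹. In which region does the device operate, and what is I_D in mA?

Saturation; I_D = 5.10 mA

V_SG = V_S − V_G = 8.68 − 6.16 = 2.52 V; V_SD = V_S − V_D = 8.68 − 3.83 = 4.85 V.
k_p = μ_pC_ox · (W/L) = 3.2 mA/V².
V_ov = V_SG − |V_th| = 2.52 − 1.1 = 1.42 V.
Since V_SD = 4.85 V ≥ V_ov = 1.42 V, the device is in saturation.
I_D = ½ k_p V_ov² (1 + λ V_SD) = 0.5 × 3.2 × 1.42² × (1 + 0.12 × 4.85) = 5.1 mA.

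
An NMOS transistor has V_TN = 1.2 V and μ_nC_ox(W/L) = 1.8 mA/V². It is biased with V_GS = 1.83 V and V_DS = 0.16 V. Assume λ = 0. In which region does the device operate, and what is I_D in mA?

Triode; I_D = 0.158 mA

V_ov = V_GS − V_TN = 1.83 − 1.2 = 0.63 V.
Since V_DS = 0.16 V < V_ov = 0.63 V, the device is in the triode region.
I_D = k_n [V_ov · V_DS − ½ V_DS²] = 1.8 × [0.63 × 0.16 − 0.5 × 0.16²] = 0.158 mA.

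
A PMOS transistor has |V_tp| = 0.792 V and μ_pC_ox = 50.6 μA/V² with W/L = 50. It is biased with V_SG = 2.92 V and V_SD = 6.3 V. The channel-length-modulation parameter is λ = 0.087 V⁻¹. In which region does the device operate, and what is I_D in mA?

Saturation; I_D = 8.87 mA

k_p = μ_pC_ox · (W/L) = 2.53 mA/V².
V_ov = V_SG − |V_tp| = 2.92 − 0.792 = 2.13 V.
Since V_SD = 6.3 V ≥ V_ov = 2.13 V, the device is in saturation.
I_D = ½ k_p V_ov² (1 + λ V_SD) = 0.5 × 2.53 × 2.13² × (1 + 0.087 × 6.3) = 8.87 mA.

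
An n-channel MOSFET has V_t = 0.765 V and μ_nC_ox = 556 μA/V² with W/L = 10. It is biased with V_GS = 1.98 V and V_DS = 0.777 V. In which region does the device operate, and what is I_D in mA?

k_n = μ_nC_ox · (W/L) = 5.56 mA/V².
V_ov = V_GS − V_t = 1.98 − 0.765 = 1.21 V.
Since V_DS = 0.777 V < V_ov = 1.21 V, the device is in the triode region.
I_D = k_n [V_ov · V_DS − ½ V_DS²] = 5.56 × [1.21 × 0.777 − 0.5 × 0.777²] = 3.57 mA.

Triode; I_D = 3.57 mA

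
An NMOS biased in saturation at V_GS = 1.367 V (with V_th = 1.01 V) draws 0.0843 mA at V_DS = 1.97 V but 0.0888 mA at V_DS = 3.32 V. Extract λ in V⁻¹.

λ = 0.0429 V⁻¹

With V_GS fixed, I_D ∝ (1 + λ V_DS) in saturation, so I_D2/I_D1 = (1 + λ V_DS2)/(1 + λ V_DS1).
0.0888/0.0843 = 1.053 = (1 + 3.32 λ)/(1 + 1.97 λ).
Solving: λ (I_D1 V_DS2 − I_D2 V_DS1) = I_D2 − I_D1, so λ = (0.0888 − 0.0843) / (0.0843 × 3.32 − 0.0888 × 1.97) = 0.0045 / 0.105 = 0.0429 V⁻¹.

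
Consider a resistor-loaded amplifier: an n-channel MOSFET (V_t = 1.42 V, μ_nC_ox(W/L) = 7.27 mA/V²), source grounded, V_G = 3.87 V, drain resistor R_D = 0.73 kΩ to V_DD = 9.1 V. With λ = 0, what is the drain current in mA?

I_D = 11.4 mA

V_GS = V_G = 3.87 V, so V_ov = 3.87 − 1.42 = 2.45 V.
Assume saturation: I_D = ½ k_n V_ov² = 0.5 × 7.27 × 2.45² = 21.8 mA, giving V_DS = V_DD − I_D R_D = 9.1 − 21.8 × 0.73 = -6.83 V.
But -6.83 V < V_ov = 2.45 V, so the device is actually in triode.
In triode I_D = k_n[V_ov V_DS − ½ V_DS²] and I_D = (V_DD − V_DS)/R_D. Equating: 2.65 V_DS² − 14 V_DS + 9.1 = 0, giving V_DS = 0.759 V (the root below V_ov).
I_D = (9.1 − 0.759) / 0.73 = 11.4 mA.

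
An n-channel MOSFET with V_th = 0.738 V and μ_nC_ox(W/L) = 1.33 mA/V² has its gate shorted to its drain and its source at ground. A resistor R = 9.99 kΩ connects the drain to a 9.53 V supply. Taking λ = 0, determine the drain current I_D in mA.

With gate tied to drain, V_GS = V_DS ≥ V_GS − V_th, so the device is in saturation.
KCL at the drain: ½ k_n (V_GS − V_th)² = (V_DD − V_GS)/R.
Let x = V_GS − 0.738. Then 6.64 x² + x − 8.792 = 0, giving x = 1.08 V (positive root), so V_GS = 1.82 V.
I_D = (V_DD − V_GS)/R = (9.53 − 1.82) / 9.99 = 0.772 mA.

I_D = 0.772 mA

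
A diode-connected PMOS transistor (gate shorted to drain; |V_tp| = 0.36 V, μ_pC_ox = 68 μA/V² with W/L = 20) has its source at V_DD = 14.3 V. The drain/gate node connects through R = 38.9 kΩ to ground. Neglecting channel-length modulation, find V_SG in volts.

With gate tied to drain, V_SG = V_SD ≥ V_SG − |V_tp|, so the device is in saturation.
k_p = μ_pC_ox · (W/L) = 1.36 mA/V².
KCL at the drain: ½ k_p (V_SG − |V_tp|)² = (V_DD − V_SG)/R.
Let x = V_SG − 0.36. Then 26.5 x² + x − 13.94 = 0, giving x = 0.707 V (positive root), so V_SG = 1.07 V.
I_D = (V_DD − V_SG)/R = (14.3 − 1.07) / 38.9 = 0.34 mA.

V_SG = 1.07 V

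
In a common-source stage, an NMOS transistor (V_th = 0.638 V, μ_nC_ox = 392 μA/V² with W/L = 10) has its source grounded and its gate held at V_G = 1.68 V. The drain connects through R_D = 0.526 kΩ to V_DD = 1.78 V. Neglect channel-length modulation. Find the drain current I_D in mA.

V_GS = V_G = 1.68 V, so V_ov = 1.68 − 0.638 = 1.04 V.
k_n = μ_nC_ox · (W/L) = 3.92 mA/V².
Assume saturation: I_D = ½ k_n V_ov² = 0.5 × 3.92 × 1.04² = 2.13 mA, giving V_DS = V_DD − I_D R_D = 1.78 − 2.13 × 0.526 = 0.661 V.
But 0.661 V < V_ov = 1.04 V, so the device is actually in triode.
In triode I_D = k_n[V_ov V_DS − ½ V_DS²] and I_D = (V_DD − V_DS)/R_D. Equating: 1.03 V_DS² − 3.149 V_DS + 1.78 = 0, giving V_DS = 0.749 V (the root below V_ov).
I_D = (1.78 − 0.749) / 0.526 = 1.96 mA.

I_D = 1.96 mA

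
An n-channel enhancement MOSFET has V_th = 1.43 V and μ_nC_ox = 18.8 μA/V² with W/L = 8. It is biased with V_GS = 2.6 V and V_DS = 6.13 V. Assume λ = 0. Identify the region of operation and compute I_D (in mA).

k_n = μ_nC_ox · (W/L) = 0.1504 mA/V².
V_ov = V_GS − V_th = 2.6 − 1.43 = 1.17 V.
Since V_DS = 6.13 V ≥ V_ov = 1.17 V, the device is in saturation.
I_D = ½ k_n V_ov² = 0.5 × 0.1504 × 1.17² = 0.103 mA.

Saturation; I_D = 0.103 mA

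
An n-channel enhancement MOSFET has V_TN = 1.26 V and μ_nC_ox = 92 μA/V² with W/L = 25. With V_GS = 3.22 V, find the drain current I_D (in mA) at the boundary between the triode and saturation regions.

I_D = 4.42 mA

At the boundary V_DS = V_ov = V_GS − V_TN = 3.22 − 1.26 = 1.96 V.
k_n = μ_nC_ox · (W/L) = 2.3 mA/V².
I_D = ½ k_n V_ov² = 0.5 × 2.3 × 1.96² = 4.42 mA.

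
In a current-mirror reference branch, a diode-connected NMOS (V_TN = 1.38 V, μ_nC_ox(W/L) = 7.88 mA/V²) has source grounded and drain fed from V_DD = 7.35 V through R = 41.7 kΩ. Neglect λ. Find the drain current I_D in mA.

I_D = 0.139 mA

With gate tied to drain, V_GS = V_DS ≥ V_GS − V_TN, so the device is in saturation.
KCL at the drain: ½ k_n (V_GS − V_TN)² = (V_DD − V_GS)/R.
Let x = V_GS − 1.38. Then 164 x² + x − 5.97 = 0, giving x = 0.188 V (positive root), so V_GS = 1.57 V.
I_D = (V_DD − V_GS)/R = (7.35 − 1.57) / 41.7 = 0.139 mA.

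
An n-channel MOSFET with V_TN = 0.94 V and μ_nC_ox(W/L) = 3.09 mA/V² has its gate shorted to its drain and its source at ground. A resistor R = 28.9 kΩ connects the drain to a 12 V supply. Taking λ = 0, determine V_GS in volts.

With gate tied to drain, V_GS = V_DS ≥ V_GS − V_TN, so the device is in saturation.
KCL at the drain: ½ k_n (V_GS − V_TN)² = (V_DD − V_GS)/R.
Let x = V_GS − 0.94. Then 44.7 x² + x − 11.06 = 0, giving x = 0.487 V (positive root), so V_GS = 1.43 V.
I_D = (V_DD − V_GS)/R = (12 − 1.43) / 28.9 = 0.366 mA.

V_GS = 1.43 V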